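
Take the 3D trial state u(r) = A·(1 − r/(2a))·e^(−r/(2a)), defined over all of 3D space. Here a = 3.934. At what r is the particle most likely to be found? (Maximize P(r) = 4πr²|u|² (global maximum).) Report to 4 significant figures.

r ≈ 20.60

Set d/dr [P(r) = 4πr²|u|²] = 0 and solve for r > 0.
This gives r = a·(√(5) + 3).
With a = 3.934, the most probable radial distance is 20.599.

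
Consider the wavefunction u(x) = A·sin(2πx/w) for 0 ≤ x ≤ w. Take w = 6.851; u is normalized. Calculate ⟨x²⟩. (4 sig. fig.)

The expectation value is the |u|²-weighted average of x^2: ∫ x^2|u|² dx.
With ∫₀^w sin²(nπx/w) dx = w/2, evaluating both integrals, ⟨x²⟩ = -w^2/(8·π^2) + w^2/3.
Putting w = 6.851 gives 15.051.

⟨x^2⟩ ≈ 15.05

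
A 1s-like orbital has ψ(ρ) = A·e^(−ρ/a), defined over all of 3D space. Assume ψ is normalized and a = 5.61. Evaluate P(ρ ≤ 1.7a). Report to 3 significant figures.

P = ∫ |ψ|² 4πρ² dρ over ρ ≤ 1.7a.
A² is fixed by ∫₀^∞ 4πρ²|ψ|² dρ = 1, i.e. A² = (π·a^3)^(−1).
Let u = ρ/a; then A², 4π and the length scale all cancel, so P = ∫_{0}^{1.7} u^2·e^(-2·u) du ÷ ∫_{0}^{∞} u^2·e^(-2·u) du.
Using ∫ u^2·e^(-2·u) du = -(2·u^2 + 2·u + 1)·e^(-2·u)/4, the numerator is 1/4 - 509·e^(-17/5)/200 and the denominator is 1/4.
This evaluates to P = 0.6603.

P ≈ 0.660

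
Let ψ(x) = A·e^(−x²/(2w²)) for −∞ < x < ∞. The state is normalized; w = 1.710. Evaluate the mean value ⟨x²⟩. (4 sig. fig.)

⟨x²⟩ = ∫ x^2 |ψ|² dx over the full domain.
Using the Gaussian integral ∫_{−∞}^{∞} e^(−αx²) dx = √(π/α), evaluating both integrals, ⟨x²⟩ = w^2/2.
With w = 1.710, ⟨x^2⟩ = 1.4621.

⟨x^2⟩ ≈ 1.462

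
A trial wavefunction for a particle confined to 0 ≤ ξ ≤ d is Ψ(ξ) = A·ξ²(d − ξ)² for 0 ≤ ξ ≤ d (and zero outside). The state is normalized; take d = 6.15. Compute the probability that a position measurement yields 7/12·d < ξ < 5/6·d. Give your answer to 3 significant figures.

P ≈ 0.293

The probability is P = ∫ |Ψ|² dξ over [7/12·d, 5/6·d].
Since A² = 1/(d^9/630), this is the region integral divided by the full normalization integral.
In terms of u = ξ/d (A² and the length scale cancel between numerator and denominator), P = [∫_{7/12}^{5/6} u^4·(1 - u)^4 du] / [∫_{0}^{1} u^4·(1 - u)^4 du].
An antiderivative of u^4·(1 - u)^4 is u^5·(70·u^4 - 315·u^3 + 540·u^2 - 420·u + 126)/630; evaluating from 7/12 to 5/6 gives ≈ 0.00046568, while the full integral is 1/630.
This works out to P = 0.2934.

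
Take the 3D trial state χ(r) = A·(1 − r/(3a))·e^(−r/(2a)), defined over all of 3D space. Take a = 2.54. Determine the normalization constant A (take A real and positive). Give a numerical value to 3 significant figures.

Normalization requires ∫|χ|² 4πr² dr = 1, integrated from 0 to ∞.
With χ = A·(1 − r/(3a))·e^(−r/(2a)), the integral evaluates to A²·[8·π·a^3/3].
Hence A² = 1/[8·π·a^3/3].
Substituting a = 2.54 gives A² = 0.007284, so A = 0.08535.

A ≈ 0.0853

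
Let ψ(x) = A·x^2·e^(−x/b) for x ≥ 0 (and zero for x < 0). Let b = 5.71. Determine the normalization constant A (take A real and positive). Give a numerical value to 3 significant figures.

A ≈ 0.0148

The normalization condition is ∫|ψ|² dx = 1 from 0 to ∞.
The integral (without the A² prefactor) comes out to 3·b^5/4.
Plugging in b = 5.71 yields A = 0.01482.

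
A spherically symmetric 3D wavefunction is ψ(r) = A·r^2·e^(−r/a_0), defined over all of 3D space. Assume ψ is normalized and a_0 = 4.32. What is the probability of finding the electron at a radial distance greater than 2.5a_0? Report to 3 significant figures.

P ≈ 0.762

Integrate the radial probability density 4πr²|ψ|² over r > 2.5a_0.
A² is fixed by ∫₀^∞ 4πr²|ψ|² dr = 1, i.e. A² = (45·π·a_0^7/2)^(−1).
Substituting u = r/a_0, A², 4π and the length scale all cancel in the ratio: P = ∫_{2.5}^{∞} u^6·e^(-2·u) du / ∫_{0}^{∞} u^6·e^(-2·u) du.
Using ∫ u^6·e^(-2·u) du = -(4·u^6 + 12·u^5 + 30·u^4 + 60·u^3 + 90·u^2 + 90·u + 45)·e^(-2·u)/8, the numerator is ≈ 4.2873 and the denominator is 45/8.
Taking the ratio yields P = 0.7622.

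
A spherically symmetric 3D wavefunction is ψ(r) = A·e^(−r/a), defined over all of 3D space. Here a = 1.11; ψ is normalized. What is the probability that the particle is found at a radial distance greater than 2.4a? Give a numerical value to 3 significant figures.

Integrate the radial probability density 4πr²|ψ|² over r > 2.4a.
The full normalization integral is A²·[π·a^3] = 1, fixing A².
In terms of u = r/a (A², 4π and the length scale all cancel between numerator and denominator), P = [∫_{2.4}^{∞} u^2·e^(-2·u) du] / [∫_{0}^{∞} u^2·e^(-2·u) du].
With ∫ u^2·e^(-2·u) du = -(2·u^2 + 2·u + 1)·e^(-2·u)/4 + C, the region integral is 433·e^(-24/5)/100 and the full one is 1/4.
This evaluates to P = 0.1425.

P ≈ 0.143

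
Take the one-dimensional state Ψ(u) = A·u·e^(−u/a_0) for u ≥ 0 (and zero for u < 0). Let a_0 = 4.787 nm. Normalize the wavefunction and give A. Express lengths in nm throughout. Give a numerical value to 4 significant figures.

Normalization requires ∫|Ψ|² du = 1, integrated from 0 to ∞.
With Ψ = A·u·e^(−u/a_0), the integral evaluates to A²·[a_0^3/4].
Hence A² = 1/[a_0^3/4].
With a_0 = 4.787: A² = 0.036464 and A = 0.19096.

A ≈ 0.1910 nm^(-3/2)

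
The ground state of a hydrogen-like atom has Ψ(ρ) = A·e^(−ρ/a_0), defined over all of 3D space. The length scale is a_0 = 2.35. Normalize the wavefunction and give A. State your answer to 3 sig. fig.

Normalization requires ∫|Ψ|² 4πρ² dρ = 1, integrated from 0 to ∞.
Carrying out the integral gives A² · π·a_0^3.
So A² = (π·a_0^3)^(−1).
With a_0 = 2.35: A² = 0.02453 and A = 0.1566.

A ≈ 0.157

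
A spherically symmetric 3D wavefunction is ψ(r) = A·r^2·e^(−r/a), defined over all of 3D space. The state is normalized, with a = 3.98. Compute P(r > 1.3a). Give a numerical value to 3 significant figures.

With dV = 4πr²dr, the probability is ∫|ψ|² dV over r > 1.3a.
Normalization gives A² = 1/(45·π·a^7/2).
In terms of u = r/a (A², 4π and the length scale all cancel between numerator and denominator), P = [∫_{1.3}^{∞} u^6·e^(-2·u) du] / [∫_{0}^{∞} u^6·e^(-2·u) du].
An antiderivative of u^6·e^(-2·u) is -(4·u^6 + 12·u^5 + 30·u^4 + 60·u^3 + 90·u^2 + 90·u + 45)·e^(-2·u)/8; evaluating from 1.3 to ∞ gives ≈ 5.5284, while the full integral is 45/8.
Taking the ratio yields P = 0.9828.

P ≈ 0.983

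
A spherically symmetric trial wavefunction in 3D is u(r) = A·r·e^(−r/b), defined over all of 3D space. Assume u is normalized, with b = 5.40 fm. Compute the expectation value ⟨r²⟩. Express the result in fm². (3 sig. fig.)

⟨r^2⟩ ≈ 219 fm^2

The expectation value is the |u|²-weighted average of r^2: ∫ r^2|u|² 4πr² dr.
The ratio of the moment integral to the normalization integral gives ⟨r²⟩ = 15·b^2/2.
Putting b = 5.40 gives 218.7.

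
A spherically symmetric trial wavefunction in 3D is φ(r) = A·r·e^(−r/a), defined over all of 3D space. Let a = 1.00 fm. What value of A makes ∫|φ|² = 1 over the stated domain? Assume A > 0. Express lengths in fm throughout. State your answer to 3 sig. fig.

A ≈ 0.326 fm^(-5/2)

We need A² ∫|f|² 4πr² dr = 1, taking the integral from 0 to ∞.
With ∫₀^∞ r^4 e^(−αr) dr = 4!/α^5, ∫|φ|² 4πr² dr = A²·(3·π·a^5).
Substituting a = 1.00 gives A² = 0.1061, so A = 0.3257.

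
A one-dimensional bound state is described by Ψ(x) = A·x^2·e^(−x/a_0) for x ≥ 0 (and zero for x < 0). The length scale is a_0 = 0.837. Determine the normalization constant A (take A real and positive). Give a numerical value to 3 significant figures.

A ≈ 1.80

We need A² ∫|f|² dx = 1, taking the integral from 0 to ∞.
With ∫₀^∞ x^4 e^(−αx) dx = 4!/α^5, ∫|Ψ|² dx = A²·(3·a_0^5/4).
Hence A² = 1/[3·a_0^5/4].
Plugging in a_0 = 0.837 yields A = 1.802.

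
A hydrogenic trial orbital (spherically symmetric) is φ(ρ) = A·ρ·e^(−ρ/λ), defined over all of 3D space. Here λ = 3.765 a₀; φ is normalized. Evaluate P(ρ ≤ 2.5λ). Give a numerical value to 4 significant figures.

P ≈ 0.5595

With dV = 4πρ²dρ, the probability is ∫|φ|² dV over ρ ≤ 2.5λ.
A² is fixed by ∫₀^∞ 4πρ²|φ|² dρ = 1, i.e. A² = (3·π·λ^5)^(−1).
In terms of u = ρ/λ (A², 4π and the length scale all cancel between numerator and denominator), P = [∫_{0}^{2.5} u^4·e^(-2·u) du] / [∫_{0}^{∞} u^4·e^(-2·u) du].
An antiderivative of u^4·e^(-2·u) is -(u^4/2 + u^3 + 3·u^2/2 + 3·u/2 + 3/4)·e^(-2·u); evaluating from 0 to 2.5 gives 3/4 - 1569·e^(-5)/32, while the full integral is 3/4.
The region integral divided by the full integral gives P = 0.55951.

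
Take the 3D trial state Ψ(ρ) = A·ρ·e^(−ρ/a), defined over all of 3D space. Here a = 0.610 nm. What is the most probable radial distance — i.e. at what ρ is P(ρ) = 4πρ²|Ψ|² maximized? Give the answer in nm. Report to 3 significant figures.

Differentiate P(ρ) = 4πρ²|Ψ|² with respect to ρ and set to zero.
Solving yields ρ = 2·a.
With a = 0.610, the most probable radial distance is 1.220 nm.

ρ ≈ 1.22 nm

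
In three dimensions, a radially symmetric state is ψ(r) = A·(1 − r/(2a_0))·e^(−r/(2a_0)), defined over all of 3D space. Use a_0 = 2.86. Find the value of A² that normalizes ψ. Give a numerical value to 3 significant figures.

A^2 ≈ 0.00170

Require ∫ |ψ|² 4πr² dr = 1 over the whole domain.
Recall ∫₀^∞ r^m e^(−r/β) dr = m!·β^(m+1), with ψ = A·(1 − r/(2a_0))·e^(−r/(2a_0)), the integral evaluates to A²·[8·π·a_0^3].
Setting this equal to 1 gives A² = 1/(8·π·a_0^3).
With a_0 = 2.86: A² = 0.001701 and A = 0.04124.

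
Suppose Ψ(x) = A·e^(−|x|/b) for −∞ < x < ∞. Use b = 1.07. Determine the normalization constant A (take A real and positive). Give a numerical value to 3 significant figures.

A ≈ 0.967

Require ∫ |Ψ|² dx = 1 over the whole domain.
Carrying out the integral gives A² · b.
Substituting b = 1.07 gives A² = 0.9346, so A = 0.9667.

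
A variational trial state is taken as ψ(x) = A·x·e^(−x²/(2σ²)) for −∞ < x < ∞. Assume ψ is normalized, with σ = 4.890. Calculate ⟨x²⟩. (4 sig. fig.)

⟨x^2⟩ ≈ 35.87

The expectation value is the |ψ|²-weighted average of x^2: ∫ x^2|ψ|² dx.
With ∫_{−∞}^{∞} x^(2m) e^(−αx²) dx = (2m−1)!!·√π / (2^m α^(m+1/2)), evaluating both integrals, ⟨x²⟩ = 3·σ^2/2.
Putting σ = 4.890 gives 35.868.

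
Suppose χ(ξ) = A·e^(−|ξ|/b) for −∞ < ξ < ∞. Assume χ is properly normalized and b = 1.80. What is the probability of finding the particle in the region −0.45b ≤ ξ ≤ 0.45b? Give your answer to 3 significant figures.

P = ∫_{−0.45b}^{0.45b} |χ(ξ)|² dξ.
With A² fixed by ∫|χ|² = 1, i.e. A² = (b)^(−1), substitute and integrate.
Both integrals are even about ξ = 0, so only the ξ ≥ 0 halves are needed (the factors of 2 cancel). In terms of u = ξ/b (A² and the length scale cancel between numerator and denominator), P = [∫_{0}^{0.45} e^(-2·u) du] / [∫_{0}^{∞} e^(-2·u) du].
With ∫ e^(-2·u) du = -e^(-2·u)/2 + C, the region integral is 1/2 - e^(-9/10)/2 and the full one is 1/2.
Evaluating gives P = 0.5934.

P ≈ 0.593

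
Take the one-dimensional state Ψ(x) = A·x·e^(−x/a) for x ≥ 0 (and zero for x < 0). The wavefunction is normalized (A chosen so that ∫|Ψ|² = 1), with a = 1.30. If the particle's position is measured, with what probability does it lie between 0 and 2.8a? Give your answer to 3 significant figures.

P = ∫_{0}^{2.8a} |Ψ(x)|² dx.
The normalization integral ∫|Ψ|²dx over the whole domain equals a^3/4·A², and A² cancels in the ratio.
Substituting u = x/a, A² and the length scale cancel in the ratio: P = ∫_{0}^{2.8} u^2·e^(-2·u) du / ∫_{0}^{∞} u^2·e^(-2·u) du.
Using ∫ u^2·e^(-2·u) du = -(2·u^2 + 2·u + 1)·e^(-2·u)/4, the numerator is 1/4 - 557·e^(-28/5)/100 and the denominator is 1/4.
The result is P = 0.9176.

P ≈ 0.918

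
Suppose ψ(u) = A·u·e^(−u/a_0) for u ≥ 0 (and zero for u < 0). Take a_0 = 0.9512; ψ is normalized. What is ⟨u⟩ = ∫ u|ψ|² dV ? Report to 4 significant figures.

⟨u⟩ ≈ 1.427

The expectation value is the |ψ|²-weighted average of u: ∫ u|ψ|² du.
Recall ∫₀^∞ u^m e^(−u/β) du = m!·β^(m+1), since the A² factors cancel between numerator and denominator, ⟨u⟩ = 3·a_0/2.
With a_0 = 0.9512, ⟨u⟩ = 1.4268.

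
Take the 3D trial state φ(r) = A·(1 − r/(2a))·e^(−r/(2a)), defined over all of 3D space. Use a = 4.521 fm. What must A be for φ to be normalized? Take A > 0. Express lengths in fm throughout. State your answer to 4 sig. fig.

A ≈ 0.02075 fm^(-3/2)

Normalization requires ∫|φ|² 4πr² dr = 1, integrated from 0 to ∞.
In 3D with spherical symmetry the volume element is 4πr² dr.
Carrying out the integral gives A² · 8·π·a^3.
Hence A² = 1/[8·π·a^3].
With a = 4.521: A² = 0.00043058 and A = 0.020750.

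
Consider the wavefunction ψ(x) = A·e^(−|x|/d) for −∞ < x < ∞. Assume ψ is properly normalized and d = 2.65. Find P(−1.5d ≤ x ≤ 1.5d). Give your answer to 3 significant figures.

P ≈ 0.950

P = ∫_{−1.5d}^{1.5d} |ψ(x)|² dx.
The normalization integral ∫|ψ|²dx over the whole domain equals d·A², and A² cancels in the ratio.
By symmetry take twice the x ≥ 0 contribution in numerator and denominator; the 2's cancel. In terms of u = x/d (A² and the length scale cancel between numerator and denominator), P = [∫_{0}^{1.5} e^(-2·u) du] / [∫_{0}^{∞} e^(-2·u) du].
Using ∫ e^(-2·u) du = -e^(-2·u)/2, the numerator is 1/2 - e^(-3)/2 and the denominator is 1/2.
This works out to P = 0.9502.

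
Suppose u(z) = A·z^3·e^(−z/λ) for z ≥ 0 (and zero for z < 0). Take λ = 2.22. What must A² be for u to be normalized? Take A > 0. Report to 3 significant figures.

A^2 ≈ 0.000669

We need A² ∫|f|² dz = 1, taking the integral from 0 to ∞.
∫|u|² dz = A²·(45·λ^7/8).
Substituting λ = 2.22 gives A² = 0.0006690, so A = 0.02586.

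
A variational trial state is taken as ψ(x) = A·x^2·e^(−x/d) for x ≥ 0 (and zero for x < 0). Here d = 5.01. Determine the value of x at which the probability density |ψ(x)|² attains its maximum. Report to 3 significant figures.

Set d/dx [|ψ(x)|²] = 0 and solve for x > 0.
Solving yields x = 2·d.
With d = 5.01, the most probable position is 10.02.

x ≈ 10.0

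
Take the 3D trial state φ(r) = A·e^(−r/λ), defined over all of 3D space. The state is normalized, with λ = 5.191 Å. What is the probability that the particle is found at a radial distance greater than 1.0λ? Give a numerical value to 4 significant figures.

P ≈ 0.6767

Integrate the radial probability density 4πr²|φ|² over r > 1.0λ.
A² is fixed by ∫₀^∞ 4πr²|φ|² dr = 1, i.e. A² = (π·λ^3)^(−1).
Substituting u = r/λ, A², 4π and the length scale all cancel in the ratio: P = ∫_{1.0}^{∞} u^2·e^(-2·u) du / ∫_{0}^{∞} u^2·e^(-2·u) du.
An antiderivative of u^2·e^(-2·u) is -(2·u^2 + 2·u + 1)·e^(-2·u)/4; evaluating from 1.0 to ∞ gives 5·e^(-2)/4, while the full integral is 1/4.
The region integral divided by the full integral gives P = 0.67668.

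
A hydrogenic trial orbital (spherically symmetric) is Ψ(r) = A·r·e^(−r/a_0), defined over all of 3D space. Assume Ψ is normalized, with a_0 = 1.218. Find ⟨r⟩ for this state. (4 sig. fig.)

The expectation value is the |Ψ|²-weighted average of r: ∫ r|Ψ|² 4πr² dr.
With ∫₀^∞ r^5 e^(−αr) dr = 5!/α^6, since the A² factors cancel between numerator and denominator, ⟨r⟩ = 5·a_0/2.
Putting a_0 = 1.218 gives 3.0450.

⟨r⟩ ≈ 3.045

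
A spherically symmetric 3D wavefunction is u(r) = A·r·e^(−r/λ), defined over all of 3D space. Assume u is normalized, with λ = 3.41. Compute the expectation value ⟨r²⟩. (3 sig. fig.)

⟨r^2⟩ ≈ 87.2

The expectation value is the |u|²-weighted average of r^2: ∫ r^2|u|² 4πr² dr.
With ∫₀^∞ r^6 e^(−αr) dr = 6!/α^7, the ratio of the moment integral to the normalization integral gives ⟨r²⟩ = 15·λ^2/2.
Putting λ = 3.41 gives 87.21.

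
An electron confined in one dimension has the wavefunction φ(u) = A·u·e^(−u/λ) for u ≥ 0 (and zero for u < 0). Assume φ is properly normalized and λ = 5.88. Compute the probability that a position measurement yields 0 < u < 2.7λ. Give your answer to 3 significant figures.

P ≈ 0.905

P = ∫_{0}^{2.7λ} |φ(u)|² du.
The normalization integral ∫|φ|²du over the whole domain equals λ^3/4·A², and A² cancels in the ratio.
Let t = u/λ; then A² and the length scale cancel, so P = ∫_{0}^{2.7} t^2·e^(-2·t) dt ÷ ∫_{0}^{∞} t^2·e^(-2·t) dt.
With ∫ t^2·e^(-2·t) dt = -(2·t^2 + 2·t + 1)·e^(-2·t)/4 + C, the region integral is 1/4 - 1049·e^(-27/5)/200 and the full one is 1/4.
Evaluating gives P = 0.9052.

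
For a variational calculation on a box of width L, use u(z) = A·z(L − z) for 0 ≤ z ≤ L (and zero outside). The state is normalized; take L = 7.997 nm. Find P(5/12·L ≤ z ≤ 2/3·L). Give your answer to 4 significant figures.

|u|² is the probability density, so P = ∫_{5/12·L}^{2/3·L} |u|² dz.
The normalization integral ∫|u|²dz over the whole domain equals L^5/30·A², and A² cancels in the ratio.
Let t = z/L; then A² and the length scale cancel, so P = ∫_{5/12}^{2/3} t^2·(1 - t)^2 dt ÷ ∫_{0}^{1} t^2·(1 - t)^2 dt.
Using ∫ t^2·(1 - t)^2 dt = t^3·(6·t^2 - 15·t + 10)/30, the numerator is ≈ 0.0147835 and the denominator is 1/30.
The result is P = 0.44350.

P ≈ 0.4435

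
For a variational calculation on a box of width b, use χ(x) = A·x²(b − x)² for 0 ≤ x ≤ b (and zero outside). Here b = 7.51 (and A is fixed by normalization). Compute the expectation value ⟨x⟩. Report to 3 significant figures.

⟨x⟩ = ∫ x |χ|² dx over the full domain.
Evaluating both integrals, ⟨x⟩ = b/2.
With b = 7.51, ⟨x⟩ = 3.755.

⟨x⟩ ≈ 3.76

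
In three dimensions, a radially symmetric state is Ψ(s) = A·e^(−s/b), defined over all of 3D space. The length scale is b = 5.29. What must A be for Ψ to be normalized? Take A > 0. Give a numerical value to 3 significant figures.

A ≈ 0.0464

Normalization requires ∫|Ψ|² 4πs² ds = 1, integrated from 0 to ∞.
The angular integral contributes 4π, leaving ∫₀^∞ s²|Ψ|² ds.
Recall ∫₀^∞ s^m e^(−s/β) ds = m!·β^(m+1), ∫|Ψ|² 4πs² ds = A²·(π·b^3).
Setting this equal to 1 gives A² = 1/(π·b^3).
With b = 5.29: A² = 0.002150 and A = 0.04637.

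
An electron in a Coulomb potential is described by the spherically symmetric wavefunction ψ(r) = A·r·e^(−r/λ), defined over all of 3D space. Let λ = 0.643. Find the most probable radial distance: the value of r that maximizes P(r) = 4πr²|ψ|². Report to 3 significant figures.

Set d/dr [P(r) = 4πr²|ψ|²] = 0 and solve for r > 0.
Solving yields r = 2·λ.
With λ = 0.643, the most probable radial distance is 1.286.

r ≈ 1.29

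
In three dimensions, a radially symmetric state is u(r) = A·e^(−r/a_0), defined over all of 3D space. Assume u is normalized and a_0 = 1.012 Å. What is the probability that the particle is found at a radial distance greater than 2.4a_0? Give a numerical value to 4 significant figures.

P = ∫ |u|² 4πr² dr over r > 2.4a_0.
The full normalization integral is A²·[π·a_0^3] = 1, fixing A².
In terms of t = r/a_0 (A², 4π and the length scale all cancel between numerator and denominator), P = [∫_{2.4}^{∞} t^2·e^(-2·t) dt] / [∫_{0}^{∞} t^2·e^(-2·t) dt].
With ∫ t^2·e^(-2·t) dt = -(2·t^2 + 2·t + 1)·e^(-2·t)/4 + C, the region integral is 433·e^(-24/5)/100 and the full one is 1/4.
This evaluates to P = 0.14254.

P ≈ 0.1425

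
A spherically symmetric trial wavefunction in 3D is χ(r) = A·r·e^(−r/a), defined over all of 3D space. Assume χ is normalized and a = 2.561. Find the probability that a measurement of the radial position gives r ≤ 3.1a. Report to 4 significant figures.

P ≈ 0.7408

With dV = 4πr²dr, the probability is ∫|χ|² dV over r ≤ 3.1a.
A² is fixed by ∫₀^∞ 4πr²|χ|² dr = 1, i.e. A² = (3·π·a^5)^(−1).
In terms of u = r/a (A², 4π and the length scale all cancel between numerator and denominator), P = [∫_{0}^{3.1} u^4·e^(-2·u) du] / [∫_{0}^{∞} u^4·e^(-2·u) du].
Using ∫ u^4·e^(-2·u) du = -(u^4/2 + u^3 + 3·u^2/2 + 3·u/2 + 3/4)·e^(-2·u), the numerator is ≈ 0.555617 and the denominator is 3/4.
This evaluates to P = 0.74082.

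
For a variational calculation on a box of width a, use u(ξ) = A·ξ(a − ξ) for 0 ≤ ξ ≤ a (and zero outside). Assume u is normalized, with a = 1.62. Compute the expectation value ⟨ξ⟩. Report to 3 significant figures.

The expectation value is the |u|²-weighted average of ξ: ∫ ξ|u|² dξ.
The ratio of the moment integral to the normalization integral gives ⟨ξ⟩ = a/2.
With a = 1.62, ⟨ξ⟩ = 0.8100.

⟨ξ⟩ ≈ 0.810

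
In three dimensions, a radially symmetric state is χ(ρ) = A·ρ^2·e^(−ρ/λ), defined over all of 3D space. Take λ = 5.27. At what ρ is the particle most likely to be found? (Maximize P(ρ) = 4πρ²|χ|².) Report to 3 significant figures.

ρ ≈ 15.8

Set d/dρ [P(ρ) = 4πρ²|χ|²] = 0 and solve for ρ > 0.
Solving yields ρ = 3·λ.
With λ = 5.27, the most probable radial distance is 15.81.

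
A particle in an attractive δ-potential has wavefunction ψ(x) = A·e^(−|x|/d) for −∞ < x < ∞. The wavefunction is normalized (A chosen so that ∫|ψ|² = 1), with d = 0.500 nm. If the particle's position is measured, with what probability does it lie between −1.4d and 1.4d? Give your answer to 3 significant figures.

P ≈ 0.939

P = ∫_{−1.4d}^{1.4d} |ψ(x)|² dx.
The normalization integral ∫|ψ|²dx over the whole domain equals d·A², and A² cancels in the ratio.
Both integrals are even about x = 0, so only the x ≥ 0 halves are needed (the factors of 2 cancel). Substituting u = x/d, A² and the length scale cancel in the ratio: P = ∫_{0}^{1.4} e^(-2·u) du / ∫_{0}^{∞} e^(-2·u) du.
With ∫ e^(-2·u) du = -e^(-2·u)/2 + C, the region integral is 1/2 - e^(-14/5)/2 and the full one is 1/2.
The result is P = 0.9392.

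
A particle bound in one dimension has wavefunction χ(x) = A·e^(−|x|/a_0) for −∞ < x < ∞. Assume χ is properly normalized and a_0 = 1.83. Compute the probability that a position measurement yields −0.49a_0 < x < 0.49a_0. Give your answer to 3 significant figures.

P ≈ 0.625

|χ|² is the probability density, so P = ∫_{−0.49a_0}^{0.49a_0} |χ|² dx.
With A² fixed by ∫|χ|² = 1, i.e. A² = (a_0)^(−1), substitute and integrate.
Both integrals are even about x = 0, so only the x ≥ 0 halves are needed (the factors of 2 cancel). Let u = x/a_0; then A² and the length scale cancel, so P = ∫_{0}^{0.49} e^(-2·u) du ÷ ∫_{0}^{∞} e^(-2·u) du.
With ∫ e^(-2·u) du = -e^(-2·u)/2 + C, the region integral is 1/2 - e^(-49/50)/2 and the full one is 1/2.
This works out to P = 0.6247.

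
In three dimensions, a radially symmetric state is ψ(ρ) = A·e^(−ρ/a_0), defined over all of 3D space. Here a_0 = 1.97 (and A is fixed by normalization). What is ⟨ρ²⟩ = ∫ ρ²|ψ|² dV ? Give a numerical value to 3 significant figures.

⟨ρ^2⟩ ≈ 11.6

The expectation value is the |ψ|²-weighted average of ρ^2: ∫ ρ^2|ψ|² 4πρ² dρ.
Recall ∫₀^∞ ρ^m e^(−ρ/β) dρ = m!·β^(m+1), evaluating both integrals, ⟨ρ²⟩ = 3·a_0^2.
With a_0 = 1.97, ⟨ρ^2⟩ = 11.64.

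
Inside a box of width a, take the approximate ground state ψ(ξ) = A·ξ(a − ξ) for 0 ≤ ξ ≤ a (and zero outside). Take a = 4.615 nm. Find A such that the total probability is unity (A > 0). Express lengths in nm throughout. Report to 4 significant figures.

A ≈ 0.1197 nm^(-5/2)

We need A² ∫|f|² dξ = 1, taking the integral from 0 to a.
Expanding the polynomial and integrating term by term, with ψ = A·ξ(a − ξ), the integral evaluates to A²·[a^5/30].
Substituting a = 4.615 gives A² = 0.014331, so A = 0.11971.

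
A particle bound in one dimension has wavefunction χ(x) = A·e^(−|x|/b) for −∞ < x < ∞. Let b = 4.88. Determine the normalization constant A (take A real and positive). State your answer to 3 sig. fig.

A ≈ 0.453

We need A² ∫|f|² dx = 1, taking the integral from −∞ to ∞.
With χ = A·e^(−|x|/b), the integral evaluates to A²·[b].
Plugging in b = 4.88 yields A = 0.4527.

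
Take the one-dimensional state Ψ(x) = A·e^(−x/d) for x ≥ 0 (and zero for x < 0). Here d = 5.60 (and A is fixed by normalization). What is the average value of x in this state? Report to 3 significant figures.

⟨x⟩ ≈ 2.80

The expectation value is the |Ψ|²-weighted average of x: ∫ x|Ψ|² dx.
Recall ∫₀^∞ x^m e^(−x/β) dx = m!·β^(m+1), evaluating both integrals, ⟨x⟩ = d/2.
Putting d = 5.60 gives 2.800.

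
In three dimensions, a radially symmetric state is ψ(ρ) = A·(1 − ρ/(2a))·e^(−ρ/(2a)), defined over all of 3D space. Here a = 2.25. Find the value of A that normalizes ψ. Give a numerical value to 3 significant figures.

We need A² ∫|f|² 4πρ² dρ = 1, taking the integral from 0 to ∞.
The angular integral contributes 4π, leaving ∫₀^∞ ρ²|ψ|² dρ.
The integral (without the A² prefactor) comes out to 8·π·a^3.
So A² = (8·π·a^3)^(−1).
Substituting a = 2.25 gives A² = 0.003493, so A = 0.05910.

A ≈ 0.0591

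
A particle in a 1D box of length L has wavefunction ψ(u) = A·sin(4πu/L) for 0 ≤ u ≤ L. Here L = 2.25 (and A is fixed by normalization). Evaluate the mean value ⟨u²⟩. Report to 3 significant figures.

By definition ⟨u²⟩ = ∫ u^2 |ψ(u)|² du.
Using sin²θ = (1 − cos 2θ)/2, since the A² factors cancel between numerator and denominator, ⟨u²⟩ = -L^2/(32·π^2) + L^2/3.
With L = 2.25, ⟨u^2⟩ = 1.671.

⟨u^2⟩ ≈ 1.67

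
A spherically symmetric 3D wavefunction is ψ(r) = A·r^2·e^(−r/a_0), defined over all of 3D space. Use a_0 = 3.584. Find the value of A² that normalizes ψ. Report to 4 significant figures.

Normalization requires ∫|ψ|² 4πr² dr = 1, integrated from 0 to ∞.
The angular integral contributes 4π, leaving ∫₀^∞ r²|ψ|² dr.
With ψ = A·r^2·e^(−r/a_0), the integral evaluates to A²·[45·π·a_0^7/2].
Hence A² = 1/[45·π·a_0^7/2].
With a_0 = 3.584: A² = 0.0000018625 and A = 0.0013647.

A^2 ≈ 0.000001862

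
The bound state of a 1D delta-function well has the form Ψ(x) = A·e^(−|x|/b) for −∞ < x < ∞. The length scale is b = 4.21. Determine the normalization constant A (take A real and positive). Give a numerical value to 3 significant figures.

Normalization requires ∫|Ψ|² dx = 1, integrated from −∞ to ∞.
Carrying out the integral gives A² · b.
With b = 4.21: A² = 0.2375 and A = 0.4874.

A ≈ 0.487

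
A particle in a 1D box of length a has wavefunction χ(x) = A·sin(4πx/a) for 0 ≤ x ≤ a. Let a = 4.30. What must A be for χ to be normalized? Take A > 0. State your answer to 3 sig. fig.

A ≈ 0.682

Require ∫ |χ|² dx = 1 over the whole domain.
With χ = A·sin(4πx/a), the integral evaluates to A²·[a/2].
Setting this equal to 1 gives A² = 1/(a/2).
Plugging in a = 4.30 yields A = 0.6820.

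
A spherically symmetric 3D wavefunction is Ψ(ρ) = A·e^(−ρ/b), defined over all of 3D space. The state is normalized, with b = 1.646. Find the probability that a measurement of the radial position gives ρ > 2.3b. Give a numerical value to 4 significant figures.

With dV = 4πρ²dρ, the probability is ∫|Ψ|² dV over ρ > 2.3b.
Normalization gives A² = 1/(π·b^3).
Let u = ρ/b; then A², 4π and the length scale all cancel, so P = ∫_{2.3}^{∞} u^2·e^(-2·u) du ÷ ∫_{0}^{∞} u^2·e^(-2·u) du.
With ∫ u^2·e^(-2·u) du = -(2·u^2 + 2·u + 1)·e^(-2·u)/4 + C, the region integral is 809·e^(-23/5)/200 and the full one is 1/4.
Taking the ratio yields P = 0.16264.

P ≈ 0.1626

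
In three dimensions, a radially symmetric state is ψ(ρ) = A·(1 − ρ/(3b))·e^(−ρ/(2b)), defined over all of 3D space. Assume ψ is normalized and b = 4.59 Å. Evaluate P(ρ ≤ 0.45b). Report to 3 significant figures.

P = ∫ |ψ|² 4πρ² dρ over ρ ≤ 0.45b.
The full normalization integral is A²·[8·π·b^3/3] = 1, fixing A².
Let u = ρ/b; then A², 4π and the length scale all cancel, so P = ∫_{0}^{0.45} u^2·(1 - u/3)^2·e^(-u) du ÷ ∫_{0}^{∞} u^2·(1 - u/3)^2·e^(-u) du.
Using ∫ u^2·(1 - u/3)^2·e^(-u) du = (-u^4 + 2·u^3 - 3·u^2 - 6·u - 6)·e^(-u)/9, the numerator is ≈ 0.017260 and the denominator is 2/3.
This evaluates to P = 0.02589.

P ≈ 0.0259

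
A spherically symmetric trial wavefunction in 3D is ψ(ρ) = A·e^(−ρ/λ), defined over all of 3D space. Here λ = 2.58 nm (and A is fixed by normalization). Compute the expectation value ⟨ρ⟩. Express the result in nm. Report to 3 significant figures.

⟨ρ⟩ ≈ 3.87 nm

By definition ⟨ρ⟩ = ∫ ρ |ψ(ρ)|² 4πρ² dρ.
The ratio of the moment integral to the normalization integral gives ⟨ρ⟩ = 3·λ/2.
With λ = 2.58, ⟨ρ⟩ = 3.870.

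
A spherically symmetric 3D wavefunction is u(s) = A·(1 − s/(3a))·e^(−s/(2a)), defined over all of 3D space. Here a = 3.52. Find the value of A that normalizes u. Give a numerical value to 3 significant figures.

A ≈ 0.0523

Normalization requires ∫|u|² 4πs² ds = 1, integrated from 0 to ∞.
The angular integral contributes 4π, leaving ∫₀^∞ s²|u|² ds.
With ∫₀^∞ s^4 e^(−αs) ds = 4!/α^5, carrying out the integral gives A² · 8·π·a^3/3.
With a = 3.52: A² = 0.002737 and A = 0.05232.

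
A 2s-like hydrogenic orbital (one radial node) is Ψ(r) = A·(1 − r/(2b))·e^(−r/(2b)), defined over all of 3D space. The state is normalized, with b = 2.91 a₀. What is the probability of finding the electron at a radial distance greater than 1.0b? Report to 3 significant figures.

Integrate the radial probability density 4πr²|Ψ|² over r > 1.0b.
Normalization gives A² = 1/(8·π·b^3).
Let u = r/b; then A², 4π and the length scale all cancel, so P = ∫_{1.0}^{∞} u^2·(1 - u/2)^2·e^(-u) du ÷ ∫_{0}^{∞} u^2·(1 - u/2)^2·e^(-u) du.
With ∫ u^2·(1 - u/2)^2·e^(-u) du = -(u^4/4 + u^2 + 2·u + 2)·e^(-u) + C, the region integral is 21·e^(-1)/4 and the full one is 2.
Taking the ratio yields P = 0.9657.

P ≈ 0.966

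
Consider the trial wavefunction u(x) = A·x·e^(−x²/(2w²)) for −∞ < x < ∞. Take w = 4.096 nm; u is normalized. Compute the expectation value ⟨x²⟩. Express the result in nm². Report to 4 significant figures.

⟨x²⟩ = ∫ x^2 |u|² dx over the full domain.
Using the Gaussian integral ∫_{−∞}^{∞} e^(−αx²) dx = √(π/α), the ratio of the moment integral to the normalization integral gives ⟨x²⟩ = 3·w^2/2.
Putting w = 4.096 gives 25.166.

⟨x^2⟩ ≈ 25.17 nm^2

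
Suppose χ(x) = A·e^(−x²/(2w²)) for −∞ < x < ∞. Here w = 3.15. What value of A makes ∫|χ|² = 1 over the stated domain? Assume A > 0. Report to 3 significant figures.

Require ∫ |χ|² dx = 1 over the whole domain.
Differentiating ∫e^(−αx²) dx = √(π/α) under α to get the higher moments, carrying out the integral gives A² · √(π)·w.
So A² = (√(π)·w)^(−1).
Substituting w = 3.15 gives A² = 0.1791, so A = 0.4232.

A ≈ 0.423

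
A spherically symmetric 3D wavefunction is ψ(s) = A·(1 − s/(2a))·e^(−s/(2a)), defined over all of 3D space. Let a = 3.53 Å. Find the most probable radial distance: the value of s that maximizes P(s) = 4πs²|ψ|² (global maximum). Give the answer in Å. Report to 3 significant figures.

Differentiate P(s) = 4πs²|ψ|² with respect to s and set to zero.
This gives s = a·(√(5) + 3).
With a = 3.53, the most probable radial distance is 18.48 Å.

s ≈ 18.5 Å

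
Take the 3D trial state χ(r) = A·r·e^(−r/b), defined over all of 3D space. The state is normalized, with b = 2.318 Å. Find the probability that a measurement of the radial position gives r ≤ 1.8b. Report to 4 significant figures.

P ≈ 0.2936

With dV = 4πr²dr, the probability is ∫|χ|² dV over r ≤ 1.8b.
A² is fixed by ∫₀^∞ 4πr²|χ|² dr = 1, i.e. A² = (3·π·b^5)^(−1).
In terms of u = r/b (A², 4π and the length scale all cancel between numerator and denominator), P = [∫_{0}^{1.8} u^4·e^(-2·u) du] / [∫_{0}^{∞} u^4·e^(-2·u) du].
An antiderivative of u^4·e^(-2·u) is -(u^4/2 + u^3 + 3·u^2/2 + 3·u/2 + 3/4)·e^(-2·u); evaluating from 0 to 1.8 gives ≈ 0.220171, while the full integral is 3/4.
This evaluates to P = 0.29356.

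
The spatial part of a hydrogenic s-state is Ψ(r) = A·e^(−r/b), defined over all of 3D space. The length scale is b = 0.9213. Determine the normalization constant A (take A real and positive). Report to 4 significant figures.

Require ∫ |Ψ|² 4πr² dr = 1 over the whole domain.
With Ψ = A·e^(−r/b), the integral evaluates to A²·[π·b^3].
So A² = (π·b^3)^(−1).
Substituting b = 0.9213 gives A² = 0.40705, so A = 0.63800.

A ≈ 0.6380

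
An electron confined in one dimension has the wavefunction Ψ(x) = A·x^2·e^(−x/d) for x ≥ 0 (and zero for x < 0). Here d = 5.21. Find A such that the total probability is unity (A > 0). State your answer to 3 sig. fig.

Require ∫ |Ψ|² dx = 1 over the whole domain.
Carrying out the integral gives A² · 3·d^5/4.
Hence A² = 1/[3·d^5/4].
Substituting d = 5.21 gives A² = 0.0003473, so A = 0.01864.

A ≈ 0.0186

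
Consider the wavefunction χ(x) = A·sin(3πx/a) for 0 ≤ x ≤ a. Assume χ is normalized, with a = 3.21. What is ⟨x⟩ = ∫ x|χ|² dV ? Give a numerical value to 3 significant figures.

By definition ⟨x⟩ = ∫ x |χ(x)|² dx.
Using sin²θ = (1 − cos 2θ)/2, evaluating both integrals, ⟨x⟩ = a/2.
With a = 3.21, ⟨x⟩ = 1.605.

⟨x⟩ ≈ 1.61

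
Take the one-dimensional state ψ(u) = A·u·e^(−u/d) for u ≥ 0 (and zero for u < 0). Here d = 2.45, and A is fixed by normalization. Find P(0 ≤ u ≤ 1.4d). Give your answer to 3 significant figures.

P ≈ 0.531

P = ∫_{0}^{1.4d} |ψ(u)|² du.
With A² fixed by ∫|ψ|² = 1, i.e. A² = (d^3/4)^(−1), substitute and integrate.
Let t = u/d; then A² and the length scale cancel, so P = ∫_{0}^{1.4} t^2·e^(-2·t) dt ÷ ∫_{0}^{∞} t^2·e^(-2·t) dt.
With ∫ t^2·e^(-2·t) dt = -(2·t^2 + 2·t + 1)·e^(-2·t)/4 + C, the region integral is 1/4 - 193·e^(-14/5)/100 and the full one is 1/4.
This works out to P = 0.5305.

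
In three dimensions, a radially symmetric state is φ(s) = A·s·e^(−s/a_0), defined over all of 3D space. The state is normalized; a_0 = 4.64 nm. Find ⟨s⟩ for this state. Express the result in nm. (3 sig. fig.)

The expectation value is the |φ|²-weighted average of s: ∫ s|φ|² 4πs² ds.
Recall ∫₀^∞ s^m e^(−s/β) ds = m!·β^(m+1), the ratio of the moment integral to the normalization integral gives ⟨s⟩ = 5·a_0/2.
Putting a_0 = 4.64 gives 11.60.

⟨s⟩ ≈ 11.6 nm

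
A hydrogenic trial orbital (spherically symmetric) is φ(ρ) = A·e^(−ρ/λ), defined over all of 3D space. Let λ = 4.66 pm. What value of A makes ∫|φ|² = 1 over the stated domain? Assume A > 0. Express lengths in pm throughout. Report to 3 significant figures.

A ≈ 0.0561 pm^(-3/2)

We need A² ∫|f|² 4πρ² dρ = 1, taking the integral from 0 to ∞.
(Spherical symmetry: dV = 4πρ² dρ.)
∫|φ|² 4πρ² dρ = A²·(π·λ^3).
So A² = (π·λ^3)^(−1).
Substituting λ = 4.66 gives A² = 0.003146, so A = 0.05608.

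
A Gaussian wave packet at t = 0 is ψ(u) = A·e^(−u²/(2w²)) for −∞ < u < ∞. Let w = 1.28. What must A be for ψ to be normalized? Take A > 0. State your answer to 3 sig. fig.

Normalization requires ∫|ψ|² du = 1, integrated from −∞ to ∞.
With ψ = A·e^(−u²/(2w²)), the integral evaluates to A²·[√(π)·w].
Plugging in w = 1.28 yields A = 0.6639.

A ≈ 0.664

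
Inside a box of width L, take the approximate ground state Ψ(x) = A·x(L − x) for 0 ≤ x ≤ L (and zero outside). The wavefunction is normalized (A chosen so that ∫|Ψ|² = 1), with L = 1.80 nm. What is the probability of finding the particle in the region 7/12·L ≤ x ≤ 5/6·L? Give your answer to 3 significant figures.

P ≈ 0.311

The probability is P = ∫ |Ψ|² dx over [7/12·L, 5/6·L].
The normalization integral ∫|Ψ|²dx over the whole domain equals L^5/30·A², and A² cancels in the ratio.
In terms of u = x/L (A² and the length scale cancel between numerator and denominator), P = [∫_{7/12}^{5/6} u^2·(1 - u)^2 du] / [∫_{0}^{1} u^2·(1 - u)^2 du].
An antiderivative of u^2·(1 - u)^2 is u^3·(6·u^2 - 15·u + 10)/30; evaluating from 7/12 to 5/6 gives ≈ 0.010371, while the full integral is 1/30.
Taking the ratio, P = 0.3111.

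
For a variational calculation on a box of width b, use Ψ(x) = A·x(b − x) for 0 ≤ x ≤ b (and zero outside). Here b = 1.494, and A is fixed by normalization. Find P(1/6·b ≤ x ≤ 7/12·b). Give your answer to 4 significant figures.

The probability is P = ∫ |Ψ|² dx over [1/6·b, 7/12·b].
The normalization integral ∫|Ψ|²dx over the whole domain equals b^5/30·A², and A² cancels in the ratio.
Let u = x/b; then A² and the length scale cancel, so P = ∫_{1/6}^{7/12} u^2·(1 - u)^2 du ÷ ∫_{0}^{1} u^2·(1 - u)^2 du.
An antiderivative of u^2·(1 - u)^2 is u^3·(6·u^2 - 15·u + 10)/30; evaluating from 1/6 to 7/12 gives ≈ 0.0205962, while the full integral is 1/30.
Evaluating gives P = 0.61789.

P ≈ 0.6179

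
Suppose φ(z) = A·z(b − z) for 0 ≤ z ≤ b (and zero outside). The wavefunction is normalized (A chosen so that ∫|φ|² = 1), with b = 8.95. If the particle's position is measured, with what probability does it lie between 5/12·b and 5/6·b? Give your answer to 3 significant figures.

|φ|² is the probability density, so P = ∫_{5/12·b}^{5/6·b} |φ|² dz.
Since A² = 1/(b^5/30), this is the region integral divided by the full normalization integral.
Substituting u = z/b, A² and the length scale cancel in the ratio: P = ∫_{5/12}^{5/6} u^2·(1 - u)^2 du / ∫_{0}^{1} u^2·(1 - u)^2 du.
Using ∫ u^2·(1 - u)^2 du = u^3·(6·u^2 - 15·u + 10)/30, the numerator is ≈ 0.020596 and the denominator is 1/30.
Taking the ratio, P = 0.6179.

P ≈ 0.618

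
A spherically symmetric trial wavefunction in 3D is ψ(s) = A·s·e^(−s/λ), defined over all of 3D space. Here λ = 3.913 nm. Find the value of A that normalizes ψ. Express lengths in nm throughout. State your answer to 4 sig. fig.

The normalization condition is ∫|ψ|² 4πs² ds = 1 from 0 to ∞.
In 3D with spherical symmetry the volume element is 4πs² ds.
Using ∫₀^∞ sⁿ e^(−αs) ds = n!/αⁿ⁺¹, ∫|ψ|² 4πs² ds = A²·(3·π·λ^5).
With λ = 3.913: A² = 0.00011566 and A = 0.010754.

A ≈ 0.01075 nm^(-5/2)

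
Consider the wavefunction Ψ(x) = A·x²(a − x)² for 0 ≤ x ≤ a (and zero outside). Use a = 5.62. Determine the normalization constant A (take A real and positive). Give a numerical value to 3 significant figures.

We need A² ∫|f|² dx = 1, taking the integral from 0 to a.
Expanding the polynomial and integrating term by term, carrying out the integral gives A² · a^9/630.
With a = 5.62: A² = 0.0001126 and A = 0.01061.

A ≈ 0.0106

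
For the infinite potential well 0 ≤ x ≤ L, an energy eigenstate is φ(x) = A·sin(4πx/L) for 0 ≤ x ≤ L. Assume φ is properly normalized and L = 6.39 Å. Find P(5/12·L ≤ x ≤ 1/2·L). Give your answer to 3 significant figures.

|φ|² is the probability density, so P = ∫_{5/12·L}^{1/2·L} |φ|² dx.
With A² fixed by ∫|φ|² = 1, i.e. A² = (L/2)^(−1), substitute and integrate.
Let u = x/L; then A² and the length scale cancel, so P = ∫_{5/12}^{1/2} sin(4·π·u)^2 du ÷ ∫_{0}^{1} sin(4·π·u)^2 du.
With ∫ sin(4·π·u)^2 du = u/2 - sin(4·π·u)·cos(4·π·u)/(8·π) + C, the region integral is -√(3)/(32·π) + 1/24 and the full one is 1/2.
Taking the ratio, P = (-√(3)/16 + π/12)/π.

P ≈ 0.0489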